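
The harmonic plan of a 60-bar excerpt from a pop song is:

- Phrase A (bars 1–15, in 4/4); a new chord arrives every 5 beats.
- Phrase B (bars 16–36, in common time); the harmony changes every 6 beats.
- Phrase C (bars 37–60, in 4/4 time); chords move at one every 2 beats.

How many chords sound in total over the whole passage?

74 chords

A has 60 beats and chords last 5 each, so 12 chords.
B has 84 beats and chords last 6 each, so 14 chords.
C has 96 beats and chords last 2 each, so 48 chords.
Total: 12 + 14 + 48 = 74.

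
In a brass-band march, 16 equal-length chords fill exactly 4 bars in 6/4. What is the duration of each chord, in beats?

1.5 beats

4 bars × 6 beats/bar = 24 beats total.
24 beats ÷ 16 chords = 1.5 beats per chord.
(That is a dotted quarter note.)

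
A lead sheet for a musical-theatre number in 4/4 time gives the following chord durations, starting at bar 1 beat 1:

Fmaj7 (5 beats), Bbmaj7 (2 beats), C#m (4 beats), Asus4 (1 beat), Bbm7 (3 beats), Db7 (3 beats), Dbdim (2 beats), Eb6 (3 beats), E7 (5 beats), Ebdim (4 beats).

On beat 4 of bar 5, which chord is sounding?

Dbdim

Beat 4 of bar 5 is beat (5−1)×4 + 4 = 20 overall.
Running totals: Fmaj7 ends at 5, Bbmaj7 ends at 7, C#m ends at 11, Asus4 ends at 12, Bbm7 ends at 15, Db7 ends at 18, Dbdim ends at 20.
Beat 20 falls within Dbdim.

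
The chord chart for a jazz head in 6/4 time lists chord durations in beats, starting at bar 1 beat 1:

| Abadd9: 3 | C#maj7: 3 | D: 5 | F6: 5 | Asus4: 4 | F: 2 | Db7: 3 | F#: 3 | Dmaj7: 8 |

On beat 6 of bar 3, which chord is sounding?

Asus4

Beat 6 of bar 3 is beat (3−1)×6 + 6 = 18 overall.
Running totals: Abadd9 ends at 3, C#maj7 ends at 6, D ends at 11, F6 ends at 16, Asus4 ends at 20.
Beat 18 falls within Asus4.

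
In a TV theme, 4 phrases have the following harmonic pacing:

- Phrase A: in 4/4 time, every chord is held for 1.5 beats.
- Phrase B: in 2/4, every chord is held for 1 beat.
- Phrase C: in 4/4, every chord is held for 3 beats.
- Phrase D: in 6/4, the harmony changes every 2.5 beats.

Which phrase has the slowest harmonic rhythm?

A: 4/1.5 = 8/3 chords/bar.
B: 2/1 = 2 chords/bar.
C: 4/3 = 4/3 chords/bar.
D: 6/2.5 = 2.4 chords/bar.
Slowest is C at 4/3 chords/bar.

Phrase C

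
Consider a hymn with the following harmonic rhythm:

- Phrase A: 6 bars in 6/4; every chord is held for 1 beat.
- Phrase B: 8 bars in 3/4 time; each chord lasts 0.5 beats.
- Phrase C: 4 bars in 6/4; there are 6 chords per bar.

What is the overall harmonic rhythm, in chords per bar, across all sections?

6 chords per bar

A: 6 × 6 = 36 beats ÷ 1 = 36 chords.
B: 8 × 3 = 24 beats ÷ 0.5 = 48 chords.
C: 4 × 6 = 24 beats ÷ 1 = 24 chords.
Overall: 108 chords over 18 bars → 108/18 = 6 chords per bar.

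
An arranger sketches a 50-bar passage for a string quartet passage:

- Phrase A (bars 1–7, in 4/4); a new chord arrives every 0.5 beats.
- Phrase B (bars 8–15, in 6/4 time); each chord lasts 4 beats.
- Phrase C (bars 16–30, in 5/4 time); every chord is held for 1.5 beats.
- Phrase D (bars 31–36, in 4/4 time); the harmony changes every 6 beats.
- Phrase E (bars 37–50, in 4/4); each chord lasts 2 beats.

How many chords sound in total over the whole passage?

150 chords

A: 7 bars × 4 beats = 28 beats; 0.5 beats/chord → 56 chords.
B: 8 bars × 6 beats = 48 beats; 4 beats/chord → 12 chords.
C: 15 bars × 5 beats = 75 beats; 1.5 beats/chord → 50 chords.
D: 6 bars × 4 beats = 24 beats; 6 beats/chord → 4 chords.
E: 14 bars × 4 beats = 56 beats; 2 beats/chord → 28 chords.
Total: 56 + 12 + 50 + 4 + 28 = 150.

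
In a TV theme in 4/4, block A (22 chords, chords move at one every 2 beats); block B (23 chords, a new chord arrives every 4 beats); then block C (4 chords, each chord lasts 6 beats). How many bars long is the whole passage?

A: 22 × 2 = 44 beats = 11 bars.
B: 23 × 4 = 92 beats = 23 bars.
C: 4 × 6 = 24 beats = 6 bars.
Total: 11 + 23 + 6 = 40 bars.

40 bars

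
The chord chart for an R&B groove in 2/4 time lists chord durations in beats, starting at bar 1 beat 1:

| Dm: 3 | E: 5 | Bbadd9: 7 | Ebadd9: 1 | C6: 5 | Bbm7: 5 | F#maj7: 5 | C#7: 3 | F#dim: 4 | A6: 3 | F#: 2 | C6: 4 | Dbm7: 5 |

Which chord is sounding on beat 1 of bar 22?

Beat 1 of bar 22 is beat (22−1)×2 + 1 = 43 overall.
Running totals: Dm ends at 3, E ends at 8, Bbadd9 ends at 15, Ebadd9 ends at 16, C6 ends at 21, Bbm7 ends at 26, F#maj7 ends at 31, C#7 ends at 34, F#dim ends at 38, A6 ends at 41, F# ends at 43.
Beat 43 falls within F#.

F#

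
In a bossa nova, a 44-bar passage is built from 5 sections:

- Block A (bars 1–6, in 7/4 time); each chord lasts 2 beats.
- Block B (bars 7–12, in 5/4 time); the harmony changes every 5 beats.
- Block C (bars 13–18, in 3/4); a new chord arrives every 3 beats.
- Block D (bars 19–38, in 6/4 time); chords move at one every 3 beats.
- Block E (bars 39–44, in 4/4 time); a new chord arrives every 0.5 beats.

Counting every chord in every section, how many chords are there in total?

121 chords

A has 42 beats and chords last 2 each, so 21 chords.
B has 30 beats and chords last 5 each, so 6 chords.
C has 18 beats and chords last 3 each, so 6 chords.
D has 120 beats and chords last 3 each, so 40 chords.
E has 24 beats and chords last 0.5 each, so 48 chords.
Total: 21 + 6 + 6 + 40 + 48 = 121.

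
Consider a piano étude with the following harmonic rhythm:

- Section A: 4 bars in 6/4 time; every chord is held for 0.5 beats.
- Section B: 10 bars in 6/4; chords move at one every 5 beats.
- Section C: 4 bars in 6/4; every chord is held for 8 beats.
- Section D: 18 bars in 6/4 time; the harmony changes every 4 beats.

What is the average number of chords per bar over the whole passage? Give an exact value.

2.5 chords per bar

A: 4 × 6 = 24 beats ÷ 0.5 = 48 chords.
B: 10 × 6 = 60 beats ÷ 5 = 12 chords.
C: 4 × 6 = 24 beats ÷ 8 = 3 chords.
D: 18 × 6 = 108 beats ÷ 4 = 27 chords.
Overall: 90 chords over 36 bars → 90/36 = 2.5 chords per bar.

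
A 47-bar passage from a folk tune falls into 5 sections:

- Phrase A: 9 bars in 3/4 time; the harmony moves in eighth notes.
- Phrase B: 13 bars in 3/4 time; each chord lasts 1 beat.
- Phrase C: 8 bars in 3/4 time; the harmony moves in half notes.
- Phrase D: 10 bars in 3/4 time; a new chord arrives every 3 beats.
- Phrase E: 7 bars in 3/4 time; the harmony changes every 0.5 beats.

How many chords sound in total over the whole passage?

A: 9 bars × 3 beats = 27 beats; 0.5 beats/chord → 54 chords.
B: 13 bars × 3 beats = 39 beats; 1 beat/chord → 39 chords.
C: 8 bars × 3 beats = 24 beats; 2 beats/chord → 12 chords.
D: 10 bars × 3 beats = 30 beats; 3 beats/chord → 10 chords.
E: 7 bars × 3 beats = 21 beats; 0.5 beats/chord → 42 chords.
Total: 54 + 39 + 12 + 10 + 42 = 157.

157 chords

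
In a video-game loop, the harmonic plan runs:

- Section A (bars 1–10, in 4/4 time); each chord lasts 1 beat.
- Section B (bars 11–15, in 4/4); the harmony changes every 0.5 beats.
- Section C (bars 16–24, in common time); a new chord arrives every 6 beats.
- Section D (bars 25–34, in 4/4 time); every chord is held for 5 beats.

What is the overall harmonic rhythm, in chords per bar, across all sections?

A: 10 × 4 = 40 beats ÷ 1 = 40 chords.
B: 5 × 4 = 20 beats ÷ 0.5 = 40 chords.
C: 9 × 4 = 36 beats ÷ 6 = 6 chords.
D: 10 × 4 = 40 beats ÷ 5 = 8 chords.
Overall: 94 chords over 34 bars → 94/34 = 47/17 chords per bar.

47/17 chords per bar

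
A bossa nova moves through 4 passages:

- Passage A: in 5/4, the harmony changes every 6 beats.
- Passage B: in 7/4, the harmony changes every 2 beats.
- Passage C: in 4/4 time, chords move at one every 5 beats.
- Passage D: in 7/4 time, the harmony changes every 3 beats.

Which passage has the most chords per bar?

A: 5 beats/bar ÷ 6 beats/chord = 5/6 chords/bar.
B: 7 beats/bar ÷ 2 beats/chord = 3.5 chords/bar.
C: 4 beats/bar ÷ 5 beats/chord = 0.8 chords/bar.
D: 7 beats/bar ÷ 3 beats/chord = 7/3 chords/bar.
Fastest is B at 3.5 chords/bar.

Passage B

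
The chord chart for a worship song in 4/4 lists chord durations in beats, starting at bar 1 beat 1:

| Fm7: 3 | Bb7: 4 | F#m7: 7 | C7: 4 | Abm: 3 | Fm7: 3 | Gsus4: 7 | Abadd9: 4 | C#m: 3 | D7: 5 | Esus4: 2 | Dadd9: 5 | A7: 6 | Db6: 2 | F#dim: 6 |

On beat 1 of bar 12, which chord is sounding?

Esus4

Beat 1 of bar 12 is beat (12−1)×4 + 1 = 45 overall.
Running totals: Fm7 ends at 3, Bb7 ends at 7, F#m7 ends at 14, C7 ends at 18, Abm ends at 21, Fm7 ends at 24, Gsus4 ends at 31, Abadd9 ends at 35, C#m ends at 38, D7 ends at 43, Esus4 ends at 45.
Beat 45 falls within Esus4.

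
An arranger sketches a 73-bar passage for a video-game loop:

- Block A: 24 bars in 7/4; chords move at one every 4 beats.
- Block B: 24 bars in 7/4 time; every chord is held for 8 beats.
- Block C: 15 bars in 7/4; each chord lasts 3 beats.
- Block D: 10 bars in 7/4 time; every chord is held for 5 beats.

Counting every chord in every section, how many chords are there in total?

112 chords

A: 24 bars × 7 beats = 168 beats; 4 beats/chord → 42 chords.
B: 24 bars × 7 beats = 168 beats; 8 beats/chord → 21 chords.
C: 15 bars × 7 beats = 105 beats; 3 beats/chord → 35 chords.
D: 10 bars × 7 beats = 70 beats; 5 beats/chord → 14 chords.
Total: 42 + 21 + 35 + 14 = 112.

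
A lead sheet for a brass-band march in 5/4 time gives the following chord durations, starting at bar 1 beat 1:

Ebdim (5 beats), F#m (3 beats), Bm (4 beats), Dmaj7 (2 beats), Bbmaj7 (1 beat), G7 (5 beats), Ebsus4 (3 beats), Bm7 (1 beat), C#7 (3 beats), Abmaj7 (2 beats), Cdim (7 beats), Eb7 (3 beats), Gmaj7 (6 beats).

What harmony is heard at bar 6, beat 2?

C#7

Beat 2 of bar 6 is beat (6−1)×5 + 2 = 27 overall.
Running totals: Ebdim ends at 5, F#m ends at 8, Bm ends at 12, Dmaj7 ends at 14, Bbmaj7 ends at 15, G7 ends at 20, Ebsus4 ends at 23, Bm7 ends at 24, C#7 ends at 27.
Beat 27 falls within C#7.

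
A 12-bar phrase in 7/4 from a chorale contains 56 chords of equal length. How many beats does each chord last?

12 bars × 7 beats/bar = 84 beats total.
84 beats ÷ 56 chords = 1.5 beats per chord.
(That is a dotted quarter note.)

1.5 beats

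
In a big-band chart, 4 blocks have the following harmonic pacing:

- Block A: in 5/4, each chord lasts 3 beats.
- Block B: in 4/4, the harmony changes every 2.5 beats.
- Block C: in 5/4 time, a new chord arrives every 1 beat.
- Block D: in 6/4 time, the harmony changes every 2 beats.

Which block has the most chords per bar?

A: 5/3 = 5/3 chords/bar.
B: 4/2.5 = 1.6 chords/bar.
C: 5/1 = 5 chords/bar.
D: 6/2 = 3 chords/bar.
Fastest is C at 5 chords/bar.

Block C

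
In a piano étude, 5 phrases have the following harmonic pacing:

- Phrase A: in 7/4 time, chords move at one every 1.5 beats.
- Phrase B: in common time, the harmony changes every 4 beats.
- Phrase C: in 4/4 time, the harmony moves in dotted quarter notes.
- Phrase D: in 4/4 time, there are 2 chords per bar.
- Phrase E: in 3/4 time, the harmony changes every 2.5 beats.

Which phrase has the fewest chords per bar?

Phrase B

A: each chord is 1.5 beats in 7/4, so 14/3 per bar.
B: each chord is 4 beats in 4/4, so 1 per bar.
C: each chord is 1.5 beats in 4/4, so 8/3 per bar.
D: each chord is 2 beats in 4/4, so 2 per bar.
E: each chord is 2.5 beats in 3/4, so 1.2 per bar.
Slowest is B at 1 chords/bar.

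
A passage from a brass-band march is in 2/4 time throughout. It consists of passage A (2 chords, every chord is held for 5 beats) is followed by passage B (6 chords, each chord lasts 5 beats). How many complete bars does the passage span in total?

20 bars

A: 2 × 5 = 10 beats = 5 bars.
B: 6 × 5 = 30 beats = 15 bars.
Total: 5 + 15 = 20 bars.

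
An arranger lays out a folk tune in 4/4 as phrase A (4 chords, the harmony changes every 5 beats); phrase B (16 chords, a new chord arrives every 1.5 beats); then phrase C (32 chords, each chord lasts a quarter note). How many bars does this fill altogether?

A: 4 × 5 = 20 beats = 5 bars.
B: 16 × 1.5 = 24 beats = 6 bars.
C: 32 × 1 = 32 beats = 8 bars.
Total: 5 + 6 + 8 = 19 bars.

19 bars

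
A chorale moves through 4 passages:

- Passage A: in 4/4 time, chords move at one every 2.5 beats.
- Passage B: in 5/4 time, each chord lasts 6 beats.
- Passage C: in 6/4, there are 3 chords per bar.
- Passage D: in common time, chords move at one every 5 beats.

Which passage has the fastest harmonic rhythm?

Passage C

A: 4 beats/bar ÷ 2.5 beats/chord = 1.6 chords/bar.
B: 5 beats/bar ÷ 6 beats/chord = 5/6 chords/bar.
C: 6 beats/bar ÷ 2 beats/chord = 3 chords/bar.
D: 4 beats/bar ÷ 5 beats/chord = 0.8 chords/bar.
Fastest is C at 3 chords/bar.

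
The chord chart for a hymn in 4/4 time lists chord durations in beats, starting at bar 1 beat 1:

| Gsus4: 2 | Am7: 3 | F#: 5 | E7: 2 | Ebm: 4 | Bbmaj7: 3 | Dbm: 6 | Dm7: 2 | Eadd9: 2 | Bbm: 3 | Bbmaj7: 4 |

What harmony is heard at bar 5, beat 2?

Bbmaj7

Beat 2 of bar 5 is beat (5−1)×4 + 2 = 18 overall.
Running totals: Gsus4 ends at 2, Am7 ends at 5, F# ends at 10, E7 ends at 12, Ebm ends at 16, Bbmaj7 ends at 19.
Beat 18 falls within Bbmaj7.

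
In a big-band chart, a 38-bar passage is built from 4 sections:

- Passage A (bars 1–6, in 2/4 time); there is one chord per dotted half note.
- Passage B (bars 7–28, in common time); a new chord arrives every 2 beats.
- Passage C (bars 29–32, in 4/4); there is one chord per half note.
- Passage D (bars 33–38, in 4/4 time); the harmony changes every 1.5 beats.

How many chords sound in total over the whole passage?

72 chords

A has 12 beats and chords last 3 each, so 4 chords.
B has 88 beats and chords last 2 each, so 44 chords.
C has 16 beats and chords last 2 each, so 8 chords.
D has 24 beats and chords last 1.5 each, so 16 chords.
Total: 4 + 44 + 8 + 16 = 72.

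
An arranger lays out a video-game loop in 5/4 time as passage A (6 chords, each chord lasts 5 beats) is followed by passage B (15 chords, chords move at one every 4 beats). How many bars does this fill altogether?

A: 6 × 5 = 30 beats = 6 bars.
B: 15 × 4 = 60 beats = 12 bars.
Total: 6 + 12 = 18 bars.

18 bars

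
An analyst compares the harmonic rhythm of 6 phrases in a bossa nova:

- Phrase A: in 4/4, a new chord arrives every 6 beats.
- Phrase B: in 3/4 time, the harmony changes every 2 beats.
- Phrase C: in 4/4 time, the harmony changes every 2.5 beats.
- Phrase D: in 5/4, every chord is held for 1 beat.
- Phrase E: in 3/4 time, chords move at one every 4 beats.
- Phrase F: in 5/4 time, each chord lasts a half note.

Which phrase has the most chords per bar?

A: 4/6 = 2/3 chords/bar.
B: 3/2 = 1.5 chords/bar.
C: 4/2.5 = 1.6 chords/bar.
D: 5/1 = 5 chords/bar.
E: 3/4 = 0.75 chords/bar.
F: 5/2 = 2.5 chords/bar.
Fastest is D at 5 chords/bar.

Phrase D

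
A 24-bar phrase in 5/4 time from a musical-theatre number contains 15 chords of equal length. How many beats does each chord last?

8 beats

24 bars × 5 beats/bar = 120 beats total.
120 beats ÷ 15 chords = 8 beats per chord.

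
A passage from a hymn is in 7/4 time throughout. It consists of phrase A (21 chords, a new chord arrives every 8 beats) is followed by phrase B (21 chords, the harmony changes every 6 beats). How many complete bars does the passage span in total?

42 bars

A: 21 × 8 = 168 beats = 24 bars.
B: 21 × 6 = 126 beats = 18 bars.
Total: 24 + 18 = 42 bars.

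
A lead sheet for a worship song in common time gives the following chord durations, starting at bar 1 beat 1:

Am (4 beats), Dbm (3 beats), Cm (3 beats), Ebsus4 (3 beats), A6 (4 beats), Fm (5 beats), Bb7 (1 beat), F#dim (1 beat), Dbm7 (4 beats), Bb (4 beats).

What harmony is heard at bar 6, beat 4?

Beat 4 of bar 6 is beat (6−1)×4 + 4 = 24 overall.
Running totals: Am ends at 4, Dbm ends at 7, Cm ends at 10, Ebsus4 ends at 13, A6 ends at 17, Fm ends at 22, Bb7 ends at 23, F#dim ends at 24.
Beat 24 falls within F#dim.

F#dim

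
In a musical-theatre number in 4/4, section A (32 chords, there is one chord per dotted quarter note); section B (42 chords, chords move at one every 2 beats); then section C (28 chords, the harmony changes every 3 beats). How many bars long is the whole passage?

A: 32 × 1.5 = 48 beats = 12 bars.
B: 42 × 2 = 84 beats = 21 bars.
C: 28 × 3 = 84 beats = 21 bars.
Total: 12 + 21 + 21 = 54 bars.

54 bars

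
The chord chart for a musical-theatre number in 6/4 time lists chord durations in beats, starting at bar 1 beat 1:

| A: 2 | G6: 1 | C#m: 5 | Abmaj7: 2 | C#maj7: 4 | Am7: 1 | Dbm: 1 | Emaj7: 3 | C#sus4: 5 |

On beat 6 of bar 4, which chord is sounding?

Beat 6 of bar 4 is beat (4−1)×6 + 6 = 24 overall.
Running totals: A ends at 2, G6 ends at 3, C#m ends at 8, Abmaj7 ends at 10, C#maj7 ends at 14, Am7 ends at 15, Dbm ends at 16, Emaj7 ends at 19, C#sus4 ends at 24.
Beat 24 falls within C#sus4.

C#sus4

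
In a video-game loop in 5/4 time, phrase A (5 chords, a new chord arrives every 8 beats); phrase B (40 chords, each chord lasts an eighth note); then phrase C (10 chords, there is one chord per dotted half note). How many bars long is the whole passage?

18 bars

A: 5 × 8 = 40 beats = 8 bars.
B: 40 × 0.5 = 20 beats = 4 bars.
C: 10 × 3 = 30 beats = 6 bars.
Total: 8 + 4 + 6 = 18 bars.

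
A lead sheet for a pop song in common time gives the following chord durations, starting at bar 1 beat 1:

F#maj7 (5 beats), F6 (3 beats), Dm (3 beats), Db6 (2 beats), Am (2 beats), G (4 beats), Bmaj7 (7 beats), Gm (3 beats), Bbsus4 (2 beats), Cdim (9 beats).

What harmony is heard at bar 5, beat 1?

G

Beat 1 of bar 5 is beat (5−1)×4 + 1 = 17 overall.
Running totals: F#maj7 ends at 5, F6 ends at 8, Dm ends at 11, Db6 ends at 13, Am ends at 15, G ends at 19.
Beat 17 falls within G.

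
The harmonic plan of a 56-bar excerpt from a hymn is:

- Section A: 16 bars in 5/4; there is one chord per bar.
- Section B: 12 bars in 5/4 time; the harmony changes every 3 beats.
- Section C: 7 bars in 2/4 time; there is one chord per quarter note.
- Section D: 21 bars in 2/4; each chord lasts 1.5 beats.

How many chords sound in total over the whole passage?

A: 16 bars × 5 beats = 80 beats; 5 beats/chord → 16 chords.
B: 12 bars × 5 beats = 60 beats; 3 beats/chord → 20 chords.
C: 7 bars × 2 beats = 14 beats; 1 beat/chord → 14 chords.
D: 21 bars × 2 beats = 42 beats; 1.5 beats/chord → 28 chords.
Total: 16 + 20 + 14 + 28 = 78.

78 chords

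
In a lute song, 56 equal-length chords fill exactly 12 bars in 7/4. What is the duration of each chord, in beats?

12 bars × 7 beats/bar = 84 beats total.
84 beats ÷ 56 chords = 1.5 beats per chord.
(That is a dotted quarter note.)

1.5 beats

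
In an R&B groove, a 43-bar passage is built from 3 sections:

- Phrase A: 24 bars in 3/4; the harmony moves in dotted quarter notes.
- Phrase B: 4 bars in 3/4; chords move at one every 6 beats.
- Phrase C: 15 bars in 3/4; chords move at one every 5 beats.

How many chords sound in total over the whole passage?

59 chords

A has 72 beats and chords last 1.5 each, so 48 chords.
B has 12 beats and chords last 6 each, so 2 chords.
C has 45 beats and chords last 5 each, so 9 chords.
Total: 48 + 2 + 9 = 59.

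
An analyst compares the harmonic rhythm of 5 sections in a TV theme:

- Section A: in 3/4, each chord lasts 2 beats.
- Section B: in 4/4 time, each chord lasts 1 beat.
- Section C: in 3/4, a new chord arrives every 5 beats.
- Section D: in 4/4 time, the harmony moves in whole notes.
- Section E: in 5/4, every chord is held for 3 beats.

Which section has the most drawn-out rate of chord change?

A: 3 beats/bar ÷ 2 beats/chord = 1.5 chords/bar.
B: 4 beats/bar ÷ 1 beat/chord = 4 chords/bar.
C: 3 beats/bar ÷ 5 beats/chord = 0.6 chords/bar.
D: 4 beats/bar ÷ 4 beats/chord = 1 chord/bar.
E: 5 beats/bar ÷ 3 beats/chord = 5/3 chords/bar.
Slowest is C at 0.6 chords/bar.

Section C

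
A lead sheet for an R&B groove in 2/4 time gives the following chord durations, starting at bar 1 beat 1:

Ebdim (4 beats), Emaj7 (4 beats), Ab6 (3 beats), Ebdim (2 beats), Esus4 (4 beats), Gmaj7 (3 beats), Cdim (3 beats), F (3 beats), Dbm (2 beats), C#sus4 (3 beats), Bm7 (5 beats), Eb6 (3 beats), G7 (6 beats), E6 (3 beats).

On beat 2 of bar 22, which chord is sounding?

G7

Beat 2 of bar 22 is beat (22−1)×2 + 2 = 44 overall.
Running totals: Ebdim ends at 4, Emaj7 ends at 8, Ab6 ends at 11, Ebdim ends at 13, Esus4 ends at 17, Gmaj7 ends at 20, Cdim ends at 23, F ends at 26, Dbm ends at 28, C#sus4 ends at 31, Bm7 ends at 36, Eb6 ends at 39, G7 ends at 45.
Beat 44 falls within G7.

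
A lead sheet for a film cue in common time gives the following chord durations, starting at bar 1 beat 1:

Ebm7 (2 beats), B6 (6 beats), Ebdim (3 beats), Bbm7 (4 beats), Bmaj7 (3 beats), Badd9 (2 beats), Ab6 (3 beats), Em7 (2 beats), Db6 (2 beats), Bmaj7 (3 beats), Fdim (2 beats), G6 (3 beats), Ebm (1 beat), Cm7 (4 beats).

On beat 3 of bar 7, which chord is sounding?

Db6

Beat 3 of bar 7 is beat (7−1)×4 + 3 = 27 overall.
Running totals: Ebm7 ends at 2, B6 ends at 8, Ebdim ends at 11, Bbm7 ends at 15, Bmaj7 ends at 18, Badd9 ends at 20, Ab6 ends at 23, Em7 ends at 25, Db6 ends at 27.
Beat 27 falls within Db6.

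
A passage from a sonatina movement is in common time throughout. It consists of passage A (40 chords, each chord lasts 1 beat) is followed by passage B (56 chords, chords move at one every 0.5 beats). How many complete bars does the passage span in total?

A: 40 × 1 = 40 beats = 10 bars.
B: 56 × 0.5 = 28 beats = 7 bars.
Total: 10 + 7 = 17 bars.

17 bars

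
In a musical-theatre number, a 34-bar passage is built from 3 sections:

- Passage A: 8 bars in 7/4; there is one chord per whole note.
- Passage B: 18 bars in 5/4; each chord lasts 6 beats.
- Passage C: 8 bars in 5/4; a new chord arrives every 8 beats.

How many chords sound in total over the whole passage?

A: 8 bars × 7 beats = 56 beats; 4 beats/chord → 14 chords.
B: 18 bars × 5 beats = 90 beats; 6 beats/chord → 15 chords.
C: 8 bars × 5 beats = 40 beats; 8 beats/chord → 5 chords.
Total: 14 + 15 + 5 = 34.

34 chords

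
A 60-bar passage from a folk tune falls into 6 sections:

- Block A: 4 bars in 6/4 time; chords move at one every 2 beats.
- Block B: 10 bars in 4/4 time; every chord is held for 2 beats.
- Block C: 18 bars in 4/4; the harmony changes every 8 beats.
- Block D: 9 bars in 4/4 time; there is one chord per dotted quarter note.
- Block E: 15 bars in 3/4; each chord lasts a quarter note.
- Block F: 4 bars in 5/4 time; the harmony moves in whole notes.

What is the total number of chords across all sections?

115 chords

A has 24 beats and chords last 2 each, so 12 chords.
B has 40 beats and chords last 2 each, so 20 chords.
C has 72 beats and chords last 8 each, so 9 chords.
D has 36 beats and chords last 1.5 each, so 24 chords.
E has 45 beats and chords last 1 each, so 45 chords.
F has 20 beats and chords last 4 each, so 5 chords.
Total: 12 + 20 + 9 + 24 + 45 + 5 = 115.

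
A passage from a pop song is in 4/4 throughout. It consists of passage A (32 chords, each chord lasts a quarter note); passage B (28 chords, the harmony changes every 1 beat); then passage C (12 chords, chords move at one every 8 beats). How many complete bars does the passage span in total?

A: 32 × 1 = 32 beats = 8 bars.
B: 28 × 1 = 28 beats = 7 bars.
C: 12 × 8 = 96 beats = 24 bars.
Total: 8 + 7 + 24 = 39 bars.

39 bars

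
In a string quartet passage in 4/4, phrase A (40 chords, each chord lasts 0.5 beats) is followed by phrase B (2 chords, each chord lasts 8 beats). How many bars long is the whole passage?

9 bars

A: 40 × 0.5 = 20 beats = 5 bars.
B: 2 × 8 = 16 beats = 4 bars.
Total: 5 + 4 = 9 bars.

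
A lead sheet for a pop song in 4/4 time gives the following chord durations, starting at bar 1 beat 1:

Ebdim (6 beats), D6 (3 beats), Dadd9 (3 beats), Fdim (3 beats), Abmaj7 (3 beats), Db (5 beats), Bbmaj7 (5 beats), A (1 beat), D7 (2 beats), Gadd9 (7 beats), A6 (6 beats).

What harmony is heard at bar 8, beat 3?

Beat 3 of bar 8 is beat (8−1)×4 + 3 = 31 overall.
Running totals: Ebdim ends at 6, D6 ends at 9, Dadd9 ends at 12, Fdim ends at 15, Abmaj7 ends at 18, Db ends at 23, Bbmaj7 ends at 28, A ends at 29, D7 ends at 31.
Beat 31 falls within D7.

D7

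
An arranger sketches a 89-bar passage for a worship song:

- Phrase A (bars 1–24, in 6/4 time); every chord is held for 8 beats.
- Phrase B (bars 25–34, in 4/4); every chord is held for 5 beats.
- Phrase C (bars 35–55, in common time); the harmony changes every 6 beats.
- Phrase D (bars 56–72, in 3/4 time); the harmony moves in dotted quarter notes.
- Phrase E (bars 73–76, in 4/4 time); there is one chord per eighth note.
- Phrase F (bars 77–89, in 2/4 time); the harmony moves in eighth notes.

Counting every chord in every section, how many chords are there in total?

A: 24·6 = 144 beats, 144/8 = 18 chords.
B: 10·4 = 40 beats, 40/5 = 8 chords.
C: 21·4 = 84 beats, 84/6 = 14 chords.
D: 17·3 = 51 beats, 51/1.5 = 34 chords.
E: 4·4 = 16 beats, 16/0.5 = 32 chords.
F: 13·2 = 26 beats, 26/0.5 = 52 chords.
Total: 18 + 8 + 14 + 34 + 32 + 52 = 158.

158 chords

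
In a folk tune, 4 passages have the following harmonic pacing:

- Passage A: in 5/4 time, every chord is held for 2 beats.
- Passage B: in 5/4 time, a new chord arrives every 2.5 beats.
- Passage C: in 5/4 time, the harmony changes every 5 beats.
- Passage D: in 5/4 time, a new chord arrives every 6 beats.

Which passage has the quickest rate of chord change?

Passage A

A: 5/2 = 2.5 chords/bar.
B: 5/2.5 = 2 chords/bar.
C: 5/5 = 1 chord/bar.
D: 5/6 = 5/6 chords/bar.
Fastest is A at 2.5 chords/bar.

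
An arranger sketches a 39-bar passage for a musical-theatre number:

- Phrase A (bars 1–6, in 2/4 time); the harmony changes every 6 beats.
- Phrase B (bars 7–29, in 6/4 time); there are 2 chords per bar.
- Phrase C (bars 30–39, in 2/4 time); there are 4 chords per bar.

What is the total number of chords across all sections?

88 chords

A: 6·2 = 12 beats, 12/6 = 2 chords.
B: 23·6 = 138 beats, 138/3 = 46 chords.
C: 10·2 = 20 beats, 20/0.5 = 40 chords.
Total: 2 + 46 + 40 = 88.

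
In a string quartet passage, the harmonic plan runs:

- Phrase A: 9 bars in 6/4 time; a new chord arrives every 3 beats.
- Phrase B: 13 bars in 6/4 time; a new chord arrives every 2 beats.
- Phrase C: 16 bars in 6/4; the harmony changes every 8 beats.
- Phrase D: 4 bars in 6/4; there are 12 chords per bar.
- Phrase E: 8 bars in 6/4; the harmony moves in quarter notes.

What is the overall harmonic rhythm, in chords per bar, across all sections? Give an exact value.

3.3 chords per bar

A: 9 bars of 6 beats is 54 beats; at 3 beats each that's 18 chords.
B: 13 bars of 6 beats is 78 beats; at 2 beats each that's 39 chords.
C: 16 bars of 6 beats is 96 beats; at 8 beats each that's 12 chords.
D: 4 bars of 6 beats is 24 beats; at 0.5 beats each that's 48 chords.
E: 8 bars of 6 beats is 48 beats; at 1 beat each that's 48 chords.
Overall: 165 chords over 50 bars → 165/50 = 3.3 chords per bar.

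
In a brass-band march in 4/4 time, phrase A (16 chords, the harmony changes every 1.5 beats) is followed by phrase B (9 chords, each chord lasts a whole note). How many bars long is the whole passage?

15 bars

A: 16 × 1.5 = 24 beats = 6 bars.
B: 9 × 4 = 36 beats = 9 bars.
Total: 6 + 9 = 15 bars.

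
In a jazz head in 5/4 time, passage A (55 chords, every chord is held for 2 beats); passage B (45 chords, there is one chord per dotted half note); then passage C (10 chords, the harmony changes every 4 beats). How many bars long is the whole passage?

A: 55 × 2 = 110 beats = 22 bars.
B: 45 × 3 = 135 beats = 27 bars.
C: 10 × 4 = 40 beats = 8 bars.
Total: 22 + 27 + 8 = 57 bars.

57 bars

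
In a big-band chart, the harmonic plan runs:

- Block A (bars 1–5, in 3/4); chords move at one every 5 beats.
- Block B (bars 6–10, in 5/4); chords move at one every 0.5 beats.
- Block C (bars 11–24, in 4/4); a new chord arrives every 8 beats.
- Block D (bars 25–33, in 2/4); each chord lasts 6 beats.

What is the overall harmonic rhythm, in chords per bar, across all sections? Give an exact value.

21/11 chords per bar

A: 5 bars of 3 beats is 15 beats; at 5 beats each that's 3 chords.
B: 5 bars of 5 beats is 25 beats; at 0.5 beats each that's 50 chords.
C: 14 bars of 4 beats is 56 beats; at 8 beats each that's 7 chords.
D: 9 bars of 2 beats is 18 beats; at 6 beats each that's 3 chords.
Overall: 63 chords over 33 bars → 63/33 = 21/11 chords per bar.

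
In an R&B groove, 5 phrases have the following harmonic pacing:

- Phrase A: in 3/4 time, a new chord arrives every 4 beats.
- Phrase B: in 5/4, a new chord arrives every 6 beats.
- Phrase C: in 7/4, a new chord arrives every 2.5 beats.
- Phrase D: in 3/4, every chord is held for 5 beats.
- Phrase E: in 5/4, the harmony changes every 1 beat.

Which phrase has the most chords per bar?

Phrase E

A: 3 beats/bar ÷ 4 beats/chord = 0.75 chords/bar.
B: 5 beats/bar ÷ 6 beats/chord = 5/6 chords/bar.
C: 7 beats/bar ÷ 2.5 beats/chord = 2.8 chords/bar.
D: 3 beats/bar ÷ 5 beats/chord = 0.6 chords/bar.
E: 5 beats/bar ÷ 1 beat/chord = 5 chords/bar.
Fastest is E at 5 chords/bar.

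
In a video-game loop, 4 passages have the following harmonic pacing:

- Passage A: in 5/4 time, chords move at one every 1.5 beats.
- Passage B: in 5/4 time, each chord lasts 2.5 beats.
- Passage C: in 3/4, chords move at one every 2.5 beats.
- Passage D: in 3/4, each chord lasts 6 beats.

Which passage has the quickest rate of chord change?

Passage A

A: each chord is 1.5 beats in 5/4, so 10/3 per bar.
B: each chord is 2.5 beats in 5/4, so 2 per bar.
C: each chord is 2.5 beats in 3/4, so 1.2 per bar.
D: each chord is 6 beats in 3/4, so 0.5 per bar.
Fastest is A at 10/3 chords/bar.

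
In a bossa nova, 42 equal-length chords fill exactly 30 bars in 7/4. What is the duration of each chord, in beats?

30 bars × 7 beats/bar = 210 beats total.
210 beats ÷ 42 chords = 5 beats per chord.

5 beats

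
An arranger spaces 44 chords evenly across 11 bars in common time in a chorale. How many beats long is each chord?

1 beat

11 bars × 4 beats/bar = 44 beats total.
44 beats ÷ 44 chords = 1 beats per chord.
(That is a quarter note.)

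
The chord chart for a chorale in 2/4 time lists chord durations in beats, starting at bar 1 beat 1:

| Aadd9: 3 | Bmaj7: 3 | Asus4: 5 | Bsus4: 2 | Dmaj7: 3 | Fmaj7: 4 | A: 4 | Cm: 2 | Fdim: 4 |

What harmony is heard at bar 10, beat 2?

Fmaj7

Beat 2 of bar 10 is beat (10−1)×2 + 2 = 20 overall.
Running totals: Aadd9 ends at 3, Bmaj7 ends at 6, Asus4 ends at 11, Bsus4 ends at 13, Dmaj7 ends at 16, Fmaj7 ends at 20.
Beat 20 falls within Fmaj7.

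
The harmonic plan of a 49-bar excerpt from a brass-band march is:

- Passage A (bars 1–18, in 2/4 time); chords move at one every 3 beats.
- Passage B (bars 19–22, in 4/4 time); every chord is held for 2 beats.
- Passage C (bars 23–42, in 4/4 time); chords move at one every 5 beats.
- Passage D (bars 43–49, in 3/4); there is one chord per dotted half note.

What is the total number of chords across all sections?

A: 18·2 = 36 beats, 36/3 = 12 chords.
B: 4·4 = 16 beats, 16/2 = 8 chords.
C: 20·4 = 80 beats, 80/5 = 16 chords.
D: 7·3 = 21 beats, 21/3 = 7 chords.
Total: 12 + 8 + 16 + 7 = 43.

43 chords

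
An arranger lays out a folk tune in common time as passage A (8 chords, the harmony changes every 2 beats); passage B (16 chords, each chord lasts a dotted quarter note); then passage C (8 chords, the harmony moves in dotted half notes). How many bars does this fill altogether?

A: 8 × 2 = 16 beats = 4 bars.
B: 16 × 1.5 = 24 beats = 6 bars.
C: 8 × 3 = 24 beats = 6 bars.
Total: 4 + 6 + 6 = 16 bars.

16 bars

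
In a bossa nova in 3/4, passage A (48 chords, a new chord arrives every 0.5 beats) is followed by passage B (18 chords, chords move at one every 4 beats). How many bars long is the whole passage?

A: 48 × 0.5 = 24 beats = 8 bars.
B: 18 × 4 = 72 beats = 24 bars.
Total: 8 + 24 = 32 bars.

32 bars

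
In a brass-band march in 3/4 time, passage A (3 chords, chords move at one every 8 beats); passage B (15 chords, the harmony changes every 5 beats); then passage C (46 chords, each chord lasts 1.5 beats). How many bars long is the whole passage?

56 bars

A: 3 × 8 = 24 beats = 8 bars.
B: 15 × 5 = 75 beats = 25 bars.
C: 46 × 1.5 = 69 beats = 23 bars.
Total: 8 + 25 + 23 = 56 bars.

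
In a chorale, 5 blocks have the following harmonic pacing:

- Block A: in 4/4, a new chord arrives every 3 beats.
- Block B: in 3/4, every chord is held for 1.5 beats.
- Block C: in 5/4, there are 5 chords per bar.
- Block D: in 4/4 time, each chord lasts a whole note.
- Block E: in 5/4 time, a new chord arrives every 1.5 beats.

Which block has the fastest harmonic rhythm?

Block C

A: 4/3 = 4/3 chords/bar.
B: 3/1.5 = 2 chords/bar.
C: 5/1 = 5 chords/bar.
D: 4/4 = 1 chord/bar.
E: 5/1.5 = 10/3 chords/bar.
Fastest is C at 5 chords/bar.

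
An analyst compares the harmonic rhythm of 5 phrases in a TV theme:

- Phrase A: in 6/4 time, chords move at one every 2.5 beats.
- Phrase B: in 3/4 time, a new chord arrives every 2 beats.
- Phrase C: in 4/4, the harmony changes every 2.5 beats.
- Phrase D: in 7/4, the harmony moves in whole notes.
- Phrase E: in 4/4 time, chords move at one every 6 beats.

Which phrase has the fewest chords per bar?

Phrase E

A: 6/2.5 = 2.4 chords/bar.
B: 3/2 = 1.5 chords/bar.
C: 4/2.5 = 1.6 chords/bar.
D: 7/4 = 1.75 chords/bar.
E: 4/6 = 2/3 chords/bar.
Slowest is E at 2/3 chords/bar.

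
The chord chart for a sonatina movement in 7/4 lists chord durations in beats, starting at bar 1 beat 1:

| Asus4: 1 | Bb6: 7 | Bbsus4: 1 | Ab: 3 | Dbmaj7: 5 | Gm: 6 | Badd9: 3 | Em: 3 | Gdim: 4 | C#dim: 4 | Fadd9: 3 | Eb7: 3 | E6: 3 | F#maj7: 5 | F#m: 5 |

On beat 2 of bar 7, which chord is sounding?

Beat 2 of bar 7 is beat (7−1)×7 + 2 = 44 overall.
Running totals: Asus4 ends at 1, Bb6 ends at 8, Bbsus4 ends at 9, Ab ends at 12, Dbmaj7 ends at 17, Gm ends at 23, Badd9 ends at 26, Em ends at 29, Gdim ends at 33, C#dim ends at 37, Fadd9 ends at 40, Eb7 ends at 43, E6 ends at 46.
Beat 44 falls within E6.

E6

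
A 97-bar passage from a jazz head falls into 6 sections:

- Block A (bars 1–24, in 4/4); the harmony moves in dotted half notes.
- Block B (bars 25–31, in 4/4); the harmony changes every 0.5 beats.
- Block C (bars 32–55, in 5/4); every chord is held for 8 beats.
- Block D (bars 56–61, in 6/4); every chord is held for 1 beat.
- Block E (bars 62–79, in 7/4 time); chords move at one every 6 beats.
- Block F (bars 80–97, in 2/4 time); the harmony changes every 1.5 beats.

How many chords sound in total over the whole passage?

184 chords

A has 96 beats and chords last 3 each, so 32 chords.
B has 28 beats and chords last 0.5 each, so 56 chords.
C has 120 beats and chords last 8 each, so 15 chords.
D has 36 beats and chords last 1 each, so 36 chords.
E has 126 beats and chords last 6 each, so 21 chords.
F has 36 beats and chords last 1.5 each, so 24 chords.
Total: 32 + 56 + 15 + 36 + 21 + 24 = 184.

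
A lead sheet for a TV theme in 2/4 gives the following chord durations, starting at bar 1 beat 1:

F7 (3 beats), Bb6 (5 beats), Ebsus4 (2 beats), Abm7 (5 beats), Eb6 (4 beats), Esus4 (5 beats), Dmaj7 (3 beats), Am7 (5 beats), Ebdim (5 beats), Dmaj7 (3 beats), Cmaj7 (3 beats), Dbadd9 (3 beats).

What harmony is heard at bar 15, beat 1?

Am7

Beat 1 of bar 15 is beat (15−1)×2 + 1 = 29 overall.
Running totals: F7 ends at 3, Bb6 ends at 8, Ebsus4 ends at 10, Abm7 ends at 15, Eb6 ends at 19, Esus4 ends at 24, Dmaj7 ends at 27, Am7 ends at 32.
Beat 29 falls within Am7.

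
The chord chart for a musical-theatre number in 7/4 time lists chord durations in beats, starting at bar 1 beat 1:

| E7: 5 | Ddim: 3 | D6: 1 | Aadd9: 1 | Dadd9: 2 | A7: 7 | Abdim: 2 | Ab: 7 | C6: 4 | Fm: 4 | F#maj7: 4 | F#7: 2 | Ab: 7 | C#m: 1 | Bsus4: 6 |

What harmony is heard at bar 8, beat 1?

C#m

Beat 1 of bar 8 is beat (8−1)×7 + 1 = 50 overall.
Running totals: E7 ends at 5, Ddim ends at 8, D6 ends at 9, Aadd9 ends at 10, Dadd9 ends at 12, A7 ends at 19, Abdim ends at 21, Ab ends at 28, C6 ends at 32, Fm ends at 36, F#maj7 ends at 40, F#7 ends at 42, Ab ends at 49, C#m ends at 50.
Beat 50 falls within C#m.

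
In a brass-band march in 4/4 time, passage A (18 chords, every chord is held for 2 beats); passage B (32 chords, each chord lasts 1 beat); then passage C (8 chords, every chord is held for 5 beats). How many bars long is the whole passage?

A: 18 × 2 = 36 beats = 9 bars.
B: 32 × 1 = 32 beats = 8 bars.
C: 8 × 5 = 40 beats = 10 bars.
Total: 9 + 8 + 10 = 27 bars.

27 bars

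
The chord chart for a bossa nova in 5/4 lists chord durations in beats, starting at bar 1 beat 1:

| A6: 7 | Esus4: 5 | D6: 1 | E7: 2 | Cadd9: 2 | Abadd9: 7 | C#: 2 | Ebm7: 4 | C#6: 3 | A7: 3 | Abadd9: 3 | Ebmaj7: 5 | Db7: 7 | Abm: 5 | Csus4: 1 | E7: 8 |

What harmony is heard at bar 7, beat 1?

C#6

Beat 1 of bar 7 is beat (7−1)×5 + 1 = 31 overall.
Running totals: A6 ends at 7, Esus4 ends at 12, D6 ends at 13, E7 ends at 15, Cadd9 ends at 17, Abadd9 ends at 24, C# ends at 26, Ebm7 ends at 30, C#6 ends at 33.
Beat 31 falls within C#6.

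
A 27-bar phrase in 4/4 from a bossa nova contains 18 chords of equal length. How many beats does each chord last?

6 beats

27 bars × 4 beats/bar = 108 beats total.
108 beats ÷ 18 chords = 6 beats per chord.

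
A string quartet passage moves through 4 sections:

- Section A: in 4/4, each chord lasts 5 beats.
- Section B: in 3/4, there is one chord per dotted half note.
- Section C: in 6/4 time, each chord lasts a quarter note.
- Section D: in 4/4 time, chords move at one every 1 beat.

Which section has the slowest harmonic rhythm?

Section A

A: each chord is 5 beats in 4/4, so 0.8 per bar.
B: each chord is 3 beats in 3/4, so 1 per bar.
C: each chord is 1 beat in 6/4, so 6 per bar.
D: each chord is 1 beat in 4/4, so 4 per bar.
Slowest is A at 0.8 chords/bar.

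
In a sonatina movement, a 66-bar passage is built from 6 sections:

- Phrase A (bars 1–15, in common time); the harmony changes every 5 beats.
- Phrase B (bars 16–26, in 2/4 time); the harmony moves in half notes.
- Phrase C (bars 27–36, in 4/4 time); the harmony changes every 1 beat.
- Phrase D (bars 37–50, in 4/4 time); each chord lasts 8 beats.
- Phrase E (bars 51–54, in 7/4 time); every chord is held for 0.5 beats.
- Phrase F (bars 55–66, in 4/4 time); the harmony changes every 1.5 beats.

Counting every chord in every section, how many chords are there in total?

158 chords

A: 15 bars × 4 beats = 60 beats; 5 beats/chord → 12 chords.
B: 11 bars × 2 beats = 22 beats; 2 beats/chord → 11 chords.
C: 10 bars × 4 beats = 40 beats; 1 beat/chord → 40 chords.
D: 14 bars × 4 beats = 56 beats; 8 beats/chord → 7 chords.
E: 4 bars × 7 beats = 28 beats; 0.5 beats/chord → 56 chords.
F: 12 bars × 4 beats = 48 beats; 1.5 beats/chord → 32 chords.
Total: 12 + 11 + 40 + 7 + 56 + 32 = 158.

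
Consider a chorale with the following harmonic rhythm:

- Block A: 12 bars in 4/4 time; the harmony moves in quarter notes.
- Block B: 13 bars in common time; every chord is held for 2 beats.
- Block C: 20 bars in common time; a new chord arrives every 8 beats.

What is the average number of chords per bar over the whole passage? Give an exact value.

28/15 chords per bar

A: 12 × 4 = 48 beats ÷ 1 = 48 chords.
B: 13 × 4 = 52 beats ÷ 2 = 26 chords.
C: 20 × 4 = 80 beats ÷ 8 = 10 chords.
Overall: 84 chords over 45 bars → 84/45 = 28/15 chords per bar.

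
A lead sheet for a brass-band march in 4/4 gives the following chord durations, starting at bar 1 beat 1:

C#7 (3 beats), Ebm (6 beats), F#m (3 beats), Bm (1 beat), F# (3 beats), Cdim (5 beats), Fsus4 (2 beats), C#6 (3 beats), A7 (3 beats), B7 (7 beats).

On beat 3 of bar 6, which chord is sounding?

Beat 3 of bar 6 is beat (6−1)×4 + 3 = 23 overall.
Running totals: C#7 ends at 3, Ebm ends at 9, F#m ends at 12, Bm ends at 13, F# ends at 16, Cdim ends at 21, Fsus4 ends at 23.
Beat 23 falls within Fsus4.

Fsus4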